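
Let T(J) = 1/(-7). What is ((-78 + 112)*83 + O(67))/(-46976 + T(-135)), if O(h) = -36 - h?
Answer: -19033/328833 ≈ -0.057880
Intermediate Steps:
T(J) = -⅐
((-78 + 112)*83 + O(67))/(-46976 + T(-135)) = ((-78 + 112)*83 + (-36 - 1*67))/(-46976 - ⅐) = (34*83 + (-36 - 67))/(-328833/7) = (2822 - 103)*(-7/328833) = 2719*(-7/328833) = -19033/328833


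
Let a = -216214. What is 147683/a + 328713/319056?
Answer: 3992200889/11497395664 ≈ 0.34723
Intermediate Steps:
147683/a + 328713/319056 = 147683/(-216214) + 328713/319056 = 147683*(-1/216214) + 328713*(1/319056) = -147683/216214 + 109571/106352 = 3992200889/11497395664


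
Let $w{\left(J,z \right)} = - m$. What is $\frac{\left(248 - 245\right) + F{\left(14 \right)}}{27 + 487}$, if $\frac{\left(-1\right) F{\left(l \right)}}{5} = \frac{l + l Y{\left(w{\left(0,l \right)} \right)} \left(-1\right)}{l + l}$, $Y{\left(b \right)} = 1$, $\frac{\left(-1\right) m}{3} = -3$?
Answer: $\frac{3}{514} \approx 0.0058366$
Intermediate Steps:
$m = 9$ ($m = \left(-3\right) \left(-3\right) = 9$)
$w{\left(J,z \right)} = -9$ ($w{\left(J,z \right)} = \left(-1\right) 9 = -9$)
$F{\left(l \right)} = 0$ ($F{\left(l \right)} = - 5 \frac{l + l 1 \left(-1\right)}{l + l} = - 5 \frac{l + l \left(-1\right)}{2 l} = - 5 \left(l - l\right) \frac{1}{2 l} = - 5 \cdot 0 \frac{1}{2 l} = \left(-5\right) 0 = 0$)
$\frac{\left(248 - 245\right) + F{\left(14 \right)}}{27 + 487} = \frac{\left(248 - 245\right) + 0}{27 + 487} = \frac{\left(248 - 245\right) + 0}{514} = \left(3 + 0\right) \frac{1}{514} = 3 \cdot \frac{1}{514} = \frac{3}{514}$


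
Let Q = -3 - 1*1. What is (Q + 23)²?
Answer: 361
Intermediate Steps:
Q = -4 (Q = -3 - 1 = -4)
(Q + 23)² = (-4 + 23)² = 19² = 361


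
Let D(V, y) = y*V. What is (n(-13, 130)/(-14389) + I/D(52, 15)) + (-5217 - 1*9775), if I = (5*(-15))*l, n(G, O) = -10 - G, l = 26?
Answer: -431511727/28778 ≈ -14995.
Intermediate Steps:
D(V, y) = V*y
I = -1950 (I = (5*(-15))*26 = -75*26 = -1950)
(n(-13, 130)/(-14389) + I/D(52, 15)) + (-5217 - 1*9775) = ((-10 - 1*(-13))/(-14389) - 1950/(52*15)) + (-5217 - 1*9775) = ((-10 + 13)*(-1/14389) - 1950/780) + (-5217 - 9775) = (3*(-1/14389) - 1950*1/780) - 14992 = (-3/14389 - 5/2) - 14992 = -71951/28778 - 14992 = -431511727/28778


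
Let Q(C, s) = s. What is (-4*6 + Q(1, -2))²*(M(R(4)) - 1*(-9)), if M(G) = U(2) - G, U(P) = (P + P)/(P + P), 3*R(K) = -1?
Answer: 20956/3 ≈ 6985.3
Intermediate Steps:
R(K) = -⅓ (R(K) = (⅓)*(-1) = -⅓)
U(P) = 1 (U(P) = (2*P)/((2*P)) = (2*P)*(1/(2*P)) = 1)
M(G) = 1 - G
(-4*6 + Q(1, -2))²*(M(R(4)) - 1*(-9)) = (-4*6 - 2)²*((1 - 1*(-⅓)) - 1*(-9)) = (-24 - 2)²*((1 + ⅓) + 9) = (-26)²*(4/3 + 9) = 676*(31/3) = 20956/3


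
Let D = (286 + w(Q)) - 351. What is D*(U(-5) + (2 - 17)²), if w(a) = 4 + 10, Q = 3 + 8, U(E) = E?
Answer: -11220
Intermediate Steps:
Q = 11
w(a) = 14
D = -51 (D = (286 + 14) - 351 = 300 - 351 = -51)
D*(U(-5) + (2 - 17)²) = -51*(-5 + (2 - 17)²) = -51*(-5 + (-15)²) = -51*(-5 + 225) = -51*220 = -11220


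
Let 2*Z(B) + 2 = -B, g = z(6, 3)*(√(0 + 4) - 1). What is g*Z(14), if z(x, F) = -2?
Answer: 16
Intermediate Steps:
g = -2 (g = -2*(√(0 + 4) - 1) = -2*(√4 - 1) = -2*(2 - 1) = -2*1 = -2)
Z(B) = -1 - B/2 (Z(B) = -1 + (-B)/2 = -1 - B/2)
g*Z(14) = -2*(-1 - ½*14) = -2*(-1 - 7) = -2*(-8) = 16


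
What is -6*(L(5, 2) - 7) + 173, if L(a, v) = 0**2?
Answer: 215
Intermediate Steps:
L(a, v) = 0
-6*(L(5, 2) - 7) + 173 = -6*(0 - 7) + 173 = -6*(-7) + 173 = 42 + 173 = 215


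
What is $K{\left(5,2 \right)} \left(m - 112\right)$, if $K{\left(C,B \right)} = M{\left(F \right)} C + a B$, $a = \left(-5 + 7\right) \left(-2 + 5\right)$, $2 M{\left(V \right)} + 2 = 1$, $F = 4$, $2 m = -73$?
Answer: $- \frac{5643}{4} \approx -1410.8$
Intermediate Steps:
$m = - \frac{73}{2}$ ($m = \frac{1}{2} \left(-73\right) = - \frac{73}{2} \approx -36.5$)
$M{\left(V \right)} = - \frac{1}{2}$ ($M{\left(V \right)} = -1 + \frac{1}{2} \cdot 1 = -1 + \frac{1}{2} = - \frac{1}{2}$)
$a = 6$ ($a = 2 \cdot 3 = 6$)
$K{\left(C,B \right)} = 6 B - \frac{C}{2}$ ($K{\left(C,B \right)} = - \frac{C}{2} + 6 B = 6 B - \frac{C}{2}$)
$K{\left(5,2 \right)} \left(m - 112\right) = \left(6 \cdot 2 - \frac{5}{2}\right) \left(- \frac{73}{2} - 112\right) = \left(12 - \frac{5}{2}\right) \left(- \frac{297}{2}\right) = \frac{19}{2} \left(- \frac{297}{2}\right) = - \frac{5643}{4}$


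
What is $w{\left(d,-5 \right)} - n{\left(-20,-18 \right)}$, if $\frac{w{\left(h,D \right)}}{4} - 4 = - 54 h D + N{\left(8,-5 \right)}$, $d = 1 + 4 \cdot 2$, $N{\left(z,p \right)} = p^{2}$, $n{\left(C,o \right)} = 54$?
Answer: $9782$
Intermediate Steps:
$d = 9$ ($d = 1 + 8 = 9$)
$w{\left(h,D \right)} = 116 - 216 D h$ ($w{\left(h,D \right)} = 16 + 4 \left(- 54 h D + \left(-5\right)^{2}\right) = 16 + 4 \left(- 54 D h + 25\right) = 16 + 4 \left(25 - 54 D h\right) = 16 - \left(-100 + 216 D h\right) = 116 - 216 D h$)
$w{\left(d,-5 \right)} - n{\left(-20,-18 \right)} = \left(116 - \left(-1080\right) 9\right) - 54 = \left(116 + 9720\right) - 54 = 9836 - 54 = 9782$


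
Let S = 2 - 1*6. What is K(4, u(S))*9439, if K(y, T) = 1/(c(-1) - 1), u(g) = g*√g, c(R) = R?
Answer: -9439/2 ≈ -4719.5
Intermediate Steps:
S = -4 (S = 2 - 6 = -4)
u(g) = g^(3/2)
K(y, T) = -½ (K(y, T) = 1/(-1 - 1) = 1/(-2) = -½)
K(4, u(S))*9439 = -½*9439 = -9439/2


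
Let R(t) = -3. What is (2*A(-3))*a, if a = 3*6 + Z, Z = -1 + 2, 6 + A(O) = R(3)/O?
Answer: -190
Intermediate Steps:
A(O) = -6 - 3/O
Z = 1
a = 19 (a = 3*6 + 1 = 18 + 1 = 19)
(2*A(-3))*a = (2*(-6 - 3/(-3)))*19 = (2*(-6 - 3*(-⅓)))*19 = (2*(-6 + 1))*19 = (2*(-5))*19 = -10*19 = -190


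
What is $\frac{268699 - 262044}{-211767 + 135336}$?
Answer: $- \frac{6655}{76431} \approx -0.087072$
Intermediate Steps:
$\frac{268699 - 262044}{-211767 + 135336} = \frac{6655}{-76431} = 6655 \left(- \frac{1}{76431}\right) = - \frac{6655}{76431}$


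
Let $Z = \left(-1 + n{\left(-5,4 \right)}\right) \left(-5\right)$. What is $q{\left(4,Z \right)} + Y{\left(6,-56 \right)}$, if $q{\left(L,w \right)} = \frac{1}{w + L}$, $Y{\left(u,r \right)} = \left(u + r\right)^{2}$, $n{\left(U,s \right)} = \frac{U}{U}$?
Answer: $\frac{10001}{4} \approx 2500.3$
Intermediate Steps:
$n{\left(U,s \right)} = 1$
$Y{\left(u,r \right)} = \left(r + u\right)^{2}$
$Z = 0$ ($Z = \left(-1 + 1\right) \left(-5\right) = 0 \left(-5\right) = 0$)
$q{\left(L,w \right)} = \frac{1}{L + w}$
$q{\left(4,Z \right)} + Y{\left(6,-56 \right)} = \frac{1}{4 + 0} + \left(-56 + 6\right)^{2} = \frac{1}{4} + \left(-50\right)^{2} = \frac{1}{4} + 2500 = \frac{10001}{4}$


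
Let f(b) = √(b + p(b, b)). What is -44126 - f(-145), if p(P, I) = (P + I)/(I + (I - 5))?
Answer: -44126 - I*√501323/59 ≈ -44126.0 - 12.001*I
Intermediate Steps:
p(P, I) = (I + P)/(-5 + 2*I) (p(P, I) = (I + P)/(I + (-5 + I)) = (I + P)/(-5 + 2*I))
f(b) = √(b + 2*b/(-5 + 2*b)) (f(b) = √(b + (b + b)/(-5 + 2*b)) = √(b + (2*b)/(-5 + 2*b)) = √(b + 2*b/(-5 + 2*b)))
-44126 - f(-145) = -44126 - √(-145*(-3 + 2*(-145))/(-5 + 2*(-145))) = -44126 - √(-145*(-3 - 290)/(-5 - 290)) = -44126 - √(-145*(-293)/(-295)) = -44126 - √(-145*(-1/295)*(-293)) = -44126 - √(-8497/59) = -44126 - I*√501323/59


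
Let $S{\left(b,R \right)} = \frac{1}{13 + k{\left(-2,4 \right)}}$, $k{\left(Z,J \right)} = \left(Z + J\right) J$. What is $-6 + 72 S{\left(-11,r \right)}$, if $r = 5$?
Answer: $- \frac{18}{7} \approx -2.5714$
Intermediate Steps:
$k{\left(Z,J \right)} = J \left(J + Z\right)$ ($k{\left(Z,J \right)} = \left(J + Z\right) J = J \left(J + Z\right)$)
$S{\left(b,R \right)} = \frac{1}{21}$ ($S{\left(b,R \right)} = \frac{1}{13 + 4 \left(4 - 2\right)} = \frac{1}{13 + 4 \cdot 2} = \frac{1}{13 + 8} = \frac{1}{21}$)
$-6 + 72 S{\left(-11,r \right)} = -6 + 72 \cdot \frac{1}{21} = -6 + \frac{24}{7} = - \frac{18}{7}$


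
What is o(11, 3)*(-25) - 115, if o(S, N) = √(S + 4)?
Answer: -115 - 25*√15 ≈ -211.82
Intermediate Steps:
o(S, N) = √(4 + S)
o(11, 3)*(-25) - 115 = √(4 + 11)*(-25) - 115 = √15*(-25) - 115 = -25*√15 - 115 = -115 - 25*√15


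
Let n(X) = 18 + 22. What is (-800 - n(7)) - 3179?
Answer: -4019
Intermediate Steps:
n(X) = 40
(-800 - n(7)) - 3179 = (-800 - 1*40) - 3179 = (-800 - 40) - 3179 = -840 - 3179 = -4019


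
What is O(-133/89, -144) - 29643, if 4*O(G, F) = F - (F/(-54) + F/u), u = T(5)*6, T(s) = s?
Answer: -445177/15 ≈ -29678.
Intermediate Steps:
u = 30 (u = 5*6 = 30)
O(G, F) = 133*F/540 (O(G, F) = (F - (F/(-54) + F/30))/4 = (F - (F*(-1/54) + F*(1/30)))/4 = (F - (-F/54 + F/30))/4 = (F - 2*F/135)/4 = (133*F/135)/4 = 133*F/540)
O(-133/89, -144) - 29643 = (133/540)*(-144) - 29643 = -532/15 - 29643 = -445177/15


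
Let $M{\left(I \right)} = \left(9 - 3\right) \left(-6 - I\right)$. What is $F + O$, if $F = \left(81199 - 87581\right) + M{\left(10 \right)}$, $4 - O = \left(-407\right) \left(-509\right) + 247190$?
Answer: $-460827$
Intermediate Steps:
$O = -454349$ ($O = 4 - \left(\left(-407\right) \left(-509\right) + 247190\right) = 4 - \left(207163 + 247190\right) = 4 - 454353 = -454349$)
$M{\left(I \right)} = -36 - 6 I$ ($M{\left(I \right)} = 6 \left(-6 - I\right) = -36 - 6 I$)
$F = -6478$ ($F = \left(81199 - 87581\right) - 96 = -6382 - 96 = -6478$)
$F + O = -6478 - 454349 = -460827$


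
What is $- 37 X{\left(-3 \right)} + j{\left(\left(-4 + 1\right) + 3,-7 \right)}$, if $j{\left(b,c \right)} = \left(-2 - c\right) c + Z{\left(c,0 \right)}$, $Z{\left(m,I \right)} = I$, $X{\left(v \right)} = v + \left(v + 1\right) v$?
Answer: $-146$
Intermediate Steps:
$X{\left(v \right)} = v + v \left(1 + v\right)$ ($X{\left(v \right)} = v + \left(1 + v\right) v = v + v \left(1 + v\right)$)
$j{\left(b,c \right)} = c \left(-2 - c\right)$ ($j{\left(b,c \right)} = \left(-2 - c\right) c + 0 = c \left(-2 - c\right) + 0 = c \left(-2 - c\right)$)
$- 37 X{\left(-3 \right)} + j{\left(\left(-4 + 1\right) + 3,-7 \right)} = - 37 \left(- 3 \left(2 - 3\right)\right) - 7 \left(-2 - -7\right) = - 37 \left(\left(-3\right) \left(-1\right)\right) - 7 \left(-2 + 7\right) = \left(-37\right) 3 - 35 = -111 - 35 = -146$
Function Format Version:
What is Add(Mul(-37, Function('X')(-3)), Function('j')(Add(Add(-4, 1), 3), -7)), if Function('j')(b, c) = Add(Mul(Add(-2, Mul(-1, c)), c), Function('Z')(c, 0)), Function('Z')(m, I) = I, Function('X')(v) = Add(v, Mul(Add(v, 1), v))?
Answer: -146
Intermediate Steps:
Function('X')(v) = Add(v, Mul(v, Add(1, v))) (Function('X')(v) = Add(v, Mul(Add(1, v), v)) = Add(v, Mul(v, Add(1, v))))
Function('j')(b, c) = Mul(c, Add(-2, Mul(-1, c))) (Function('j')(b, c) = Add(Mul(Add(-2, Mul(-1, c)), c), 0) = Add(Mul(c, Add(-2, Mul(-1, c))), 0) = Mul(c, Add(-2, Mul(-1, c))))
Add(Mul(-37, Function('X')(-3)), Function('j')(Add(Add(-4, 1), 3), -7)) = Add(Mul(-37, Mul(-3, Add(2, -3))), Mul(-7, Add(-2, Mul(-1, -7)))) = Add(Mul(-37, Mul(-3, -1)), Mul(-7, Add(-2, 7))) = Add(Mul(-37, 3), Mul(-7, 5)) = Add(-111, -35) = -146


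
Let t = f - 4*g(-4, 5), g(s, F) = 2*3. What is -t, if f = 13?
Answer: 11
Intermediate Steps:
g(s, F) = 6
t = -11 (t = 13 - 4*6 = 13 - 24 = -11)
-t = -1*(-11) = 11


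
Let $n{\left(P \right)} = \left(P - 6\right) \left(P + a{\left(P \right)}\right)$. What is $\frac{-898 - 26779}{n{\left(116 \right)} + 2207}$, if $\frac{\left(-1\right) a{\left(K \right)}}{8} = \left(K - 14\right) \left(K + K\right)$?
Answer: $\frac{27677}{20809353} \approx 0.00133$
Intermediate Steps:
$a{\left(K \right)} = - 16 K \left(-14 + K\right)$ ($a{\left(K \right)} = - 8 \left(K - 14\right) \left(K + K\right) = - 8 \left(-14 + K\right) 2 K = - 8 \cdot 2 K \left(-14 + K\right) = - 16 K \left(-14 + K\right)$)
$n{\left(P \right)} = \left(-6 + P\right) \left(P + 16 P \left(14 - P\right)\right)$ ($n{\left(P \right)} = \left(P - 6\right) \left(P + 16 P \left(14 - P\right)\right) = \left(-6 + P\right) \left(P + 16 P \left(14 - P\right)\right)$)
$\frac{-898 - 26779}{n{\left(116 \right)} + 2207} = \frac{-898 - 26779}{116 \left(-1350 - 16 \cdot 116^{2} + 321 \cdot 116\right) + 2207} = - \frac{27677}{116 \left(-1350 - 215296 + 37236\right) + 2207} = - \frac{27677}{116 \left(-179410\right) + 2207} = - \frac{27677}{-20811560 + 2207} = - \frac{27677}{-20809353} = \left(-27677\right) \left(- \frac{1}{20809353}\right) = \frac{27677}{20809353}$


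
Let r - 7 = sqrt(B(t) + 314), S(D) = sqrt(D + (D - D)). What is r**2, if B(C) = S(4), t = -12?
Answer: 365 + 28*sqrt(79) ≈ 613.87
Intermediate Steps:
S(D) = sqrt(D) (S(D) = sqrt(D + 0) = sqrt(D))
B(C) = 2 (B(C) = sqrt(4) = 2)
r = 7 + 2*sqrt(79) (r = 7 + sqrt(2 + 314) = 7 + sqrt(316) = 7 + 2*sqrt(79) ≈ 24.776)
r**2 = (7 + 2*sqrt(79))**2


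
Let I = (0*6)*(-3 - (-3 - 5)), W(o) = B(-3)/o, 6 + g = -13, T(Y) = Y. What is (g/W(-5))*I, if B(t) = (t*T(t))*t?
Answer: 0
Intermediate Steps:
B(t) = t**3 (B(t) = (t*t)*t = t**2*t = t**3)
g = -19 (g = -6 - 13 = -19)
W(o) = -27/o (W(o) = (-3)**3/o = -27/o)
I = 0 (I = 0*(-3 - 1*(-8)) = 0*(-3 + 8) = 0*5 = 0)
(g/W(-5))*I = -19/((-27/(-5)))*0 = -19/((-27*(-1/5)))*0 = -19/27/5*0 = -19*5/27*0 = -95/27*0 = 0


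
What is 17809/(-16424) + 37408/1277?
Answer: 591646899/20973448 ≈ 28.209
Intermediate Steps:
17809/(-16424) + 37408/1277 = 17809*(-1/16424) + 37408*(1/1277) = -17809/16424 + 37408/1277 = 591646899/20973448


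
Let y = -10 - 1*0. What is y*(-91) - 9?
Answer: 901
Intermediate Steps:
y = -10 (y = -10 + 0 = -10)
y*(-91) - 9 = -10*(-91) - 9 = 910 - 9 = 901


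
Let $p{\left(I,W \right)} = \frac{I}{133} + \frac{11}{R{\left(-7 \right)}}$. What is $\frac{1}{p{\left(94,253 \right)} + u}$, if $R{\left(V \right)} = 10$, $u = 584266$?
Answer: $\frac{1330}{777076183} \approx 1.7115 \cdot 10^{-6}$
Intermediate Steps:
$p{\left(I,W \right)} = \frac{11}{10} + \frac{I}{133}$ ($p{\left(I,W \right)} = \frac{I}{133} + \frac{11}{10} = \frac{11}{10} + \frac{I}{133}$)
$\frac{1}{p{\left(94,253 \right)} + u} = \frac{1}{\left(\frac{11}{10} + \frac{1}{133} \cdot 94\right) + 584266} = \frac{1}{\left(\frac{11}{10} + \frac{94}{133}\right) + 584266} = \frac{1}{\frac{2403}{1330} + 584266} = \frac{1}{\frac{777076183}{1330}} = \frac{1330}{777076183}$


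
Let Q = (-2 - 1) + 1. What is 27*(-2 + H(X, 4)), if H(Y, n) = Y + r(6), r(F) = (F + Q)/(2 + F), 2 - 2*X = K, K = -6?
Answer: 135/2 ≈ 67.500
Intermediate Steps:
Q = -2 (Q = -3 + 1 = -2)
X = 4 (X = 1 - ½*(-6) = 1 + 3 = 4)
r(F) = (-2 + F)/(2 + F) (r(F) = (F - 2)/(2 + F) = (-2 + F)/(2 + F))
H(Y, n) = ½ + Y (H(Y, n) = Y + (-2 + 6)/(2 + 6) = Y + 4/8 = Y + (⅛)*4 = Y + ½ = ½ + Y)
27*(-2 + H(X, 4)) = 27*(-2 + (½ + 4)) = 27*(-2 + 9/2) = 27*(5/2) = 135/2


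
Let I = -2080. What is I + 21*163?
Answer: 1343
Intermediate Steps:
I + 21*163 = -2080 + 21*163 = -2080 + 3423 = 1343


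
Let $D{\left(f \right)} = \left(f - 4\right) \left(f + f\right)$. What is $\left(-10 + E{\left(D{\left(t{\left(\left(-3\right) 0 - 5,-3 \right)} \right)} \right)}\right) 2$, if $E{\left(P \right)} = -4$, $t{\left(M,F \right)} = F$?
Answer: $-28$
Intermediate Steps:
$D{\left(f \right)} = 2 f \left(-4 + f\right)$ ($D{\left(f \right)} = \left(-4 + f\right) 2 f = 2 f \left(-4 + f\right)$)
$\left(-10 + E{\left(D{\left(t{\left(\left(-3\right) 0 - 5,-3 \right)} \right)} \right)}\right) 2 = \left(-10 - 4\right) 2 = \left(-14\right) 2 = -28$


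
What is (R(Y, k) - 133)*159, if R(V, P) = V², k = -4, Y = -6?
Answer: -15423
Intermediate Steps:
(R(Y, k) - 133)*159 = ((-6)² - 133)*159 = (36 - 133)*159 = -97*159 = -15423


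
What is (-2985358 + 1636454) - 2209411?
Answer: -3558315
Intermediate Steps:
(-2985358 + 1636454) - 2209411 = -1348904 - 2209411 = -3558315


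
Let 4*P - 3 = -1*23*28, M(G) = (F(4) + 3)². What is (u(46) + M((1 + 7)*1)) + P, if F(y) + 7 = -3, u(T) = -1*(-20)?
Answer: -365/4 ≈ -91.250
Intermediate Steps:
u(T) = 20
F(y) = -10 (F(y) = -7 - 3 = -10)
M(G) = 49 (M(G) = (-10 + 3)² = (-7)² = 49)
P = -641/4 (P = ¾ + (-1*23*28)/4 = ¾ + (-23*28)/4 = ¾ + (¼)*(-644) = ¾ - 161 = -641/4 ≈ -160.25)
(u(46) + M((1 + 7)*1)) + P = (20 + 49) - 641/4 = 69 - 641/4 = -365/4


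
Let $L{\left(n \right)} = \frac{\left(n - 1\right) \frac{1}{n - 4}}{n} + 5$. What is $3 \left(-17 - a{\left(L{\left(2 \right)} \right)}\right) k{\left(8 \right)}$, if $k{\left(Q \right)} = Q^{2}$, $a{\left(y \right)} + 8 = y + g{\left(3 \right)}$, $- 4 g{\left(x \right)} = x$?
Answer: $-2496$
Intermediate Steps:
$g{\left(x \right)} = - \frac{x}{4}$
$L{\left(n \right)} = 5 + \frac{-1 + n}{n \left(-4 + n\right)}$ ($L{\left(n \right)} = \frac{\left(-1 + n\right) \frac{1}{-4 + n}}{n} + 5 = \frac{\frac{1}{-4 + n} \left(-1 + n\right)}{n} + 5 = \frac{-1 + n}{n \left(-4 + n\right)} + 5 = 5 + \frac{-1 + n}{n \left(-4 + n\right)}$)
$a{\left(y \right)} = - \frac{35}{4} + y$ ($a{\left(y \right)} = -8 + \left(y - \frac{3}{4}\right) = -8 + \left(- \frac{3}{4} + y\right) = - \frac{35}{4} + y$)
$3 \left(-17 - a{\left(L{\left(2 \right)} \right)}\right) k{\left(8 \right)} = 3 \left(-17 - \left(- \frac{35}{4} + \frac{-1 - 38 + 5 \cdot 2^{2}}{2 \left(-4 + 2\right)}\right)\right) 8^{2} = 3 \left(-17 - \left(- \frac{35}{4} + \frac{-1 - 38 + 5 \cdot 4}{2 \left(-2\right)}\right)\right) 64 = 3 \left(-17 - \left(- \frac{35}{4} + \frac{1}{2} \left(- \frac{1}{2}\right) \left(-1 - 38 + 20\right)\right)\right) 64 = 3 \left(-17 - \left(- \frac{35}{4} + \frac{1}{2} \left(- \frac{1}{2}\right) \left(-19\right)\right)\right) 64 = 3 \left(-17 - \left(- \frac{35}{4} + \frac{19}{4}\right)\right) 64 = 3 \left(-17 - -4\right) 64 = 3 \left(-17 + 4\right) 64 = 3 \left(-13\right) 64 = \left(-39\right) 64 = -2496$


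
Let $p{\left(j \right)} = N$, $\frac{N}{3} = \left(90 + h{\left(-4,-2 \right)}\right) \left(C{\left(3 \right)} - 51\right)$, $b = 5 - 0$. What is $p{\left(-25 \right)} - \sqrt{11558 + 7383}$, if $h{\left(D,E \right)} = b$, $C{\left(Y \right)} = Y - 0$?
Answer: $-13680 - \sqrt{18941} \approx -13818.0$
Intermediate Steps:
$C{\left(Y \right)} = Y$ ($C{\left(Y \right)} = Y + 0 = Y$)
$b = 5$ ($b = 5 + 0 = 5$)
$h{\left(D,E \right)} = 5$
$N = -13680$ ($N = 3 \left(90 + 5\right) \left(3 - 51\right) = 3 \cdot 95 \left(-48\right) = 3 \left(-4560\right) = -13680$)
$p{\left(j \right)} = -13680$
$p{\left(-25 \right)} - \sqrt{11558 + 7383} = -13680 - \sqrt{11558 + 7383} = -13680 - \sqrt{18941}$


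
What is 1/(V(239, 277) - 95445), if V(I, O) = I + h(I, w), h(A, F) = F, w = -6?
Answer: -1/95212 ≈ -1.0503e-5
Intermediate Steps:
V(I, O) = -6 + I (V(I, O) = I - 6 = -6 + I)
1/(V(239, 277) - 95445) = 1/((-6 + 239) - 95445) = 1/(233 - 95445) = 1/(-95212) = -1/95212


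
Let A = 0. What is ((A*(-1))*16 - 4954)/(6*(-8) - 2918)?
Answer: 2477/1483 ≈ 1.6703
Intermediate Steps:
((A*(-1))*16 - 4954)/(6*(-8) - 2918) = ((0*(-1))*16 - 4954)/(6*(-8) - 2918) = (0*16 - 4954)/(-48 - 2918) = (0 - 4954)/(-2966) = -4954*(-1/2966) = 2477/1483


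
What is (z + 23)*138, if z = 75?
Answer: 13524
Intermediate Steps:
(z + 23)*138 = (75 + 23)*138 = 98*138 = 13524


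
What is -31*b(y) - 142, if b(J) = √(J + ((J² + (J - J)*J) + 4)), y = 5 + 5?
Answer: -142 - 31*√114 ≈ -472.99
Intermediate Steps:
y = 10
b(J) = √(4 + J + J²) (b(J) = √(J + ((J² + 0*J) + 4)) = √(J + ((J² + 0) + 4)) = √(J + (J² + 4)) = √(J + (4 + J²)) = √(4 + J + J²))
-31*b(y) - 142 = -31*√(4 + 10 + 10²) - 142 = -31*√(4 + 10 + 100) - 142 = -31*√114 - 142 = -142 - 31*√114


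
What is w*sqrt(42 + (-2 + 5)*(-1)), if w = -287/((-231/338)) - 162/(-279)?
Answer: 430192*sqrt(39)/1023 ≈ 2626.1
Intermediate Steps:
w = 430192/1023 (w = -287/((-231*1/338)) - 162*(-1/279) = -287/(-231/338) + 18/31 = -287*(-338/231) + 18/31 = 13858/33 + 18/31 = 430192/1023 ≈ 420.52)
w*sqrt(42 + (-2 + 5)*(-1)) = 430192*sqrt(42 + (-2 + 5)*(-1))/1023 = 430192*sqrt(42 + 3*(-1))/1023 = 430192*sqrt(42 - 3)/1023 = 430192*sqrt(39)/1023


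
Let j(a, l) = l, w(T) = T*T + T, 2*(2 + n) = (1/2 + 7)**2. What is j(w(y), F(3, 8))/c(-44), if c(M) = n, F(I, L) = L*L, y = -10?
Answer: 512/209 ≈ 2.4498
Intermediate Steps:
n = 209/8 (n = -2 + (1/2 + 7)**2/2 = -2 + (15/2)**2/2 = -2 + (1/2)*(225/4) = -2 + 225/8 = 209/8 ≈ 26.125)
w(T) = T + T**2 (w(T) = T**2 + T = T + T**2)
F(I, L) = L**2
c(M) = 209/8
j(w(y), F(3, 8))/c(-44) = 8**2/(209/8) = 64*(8/209) = 512/209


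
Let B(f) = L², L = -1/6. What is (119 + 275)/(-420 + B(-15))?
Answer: -14184/15119 ≈ -0.93816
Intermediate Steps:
L = -⅙ (L = -1*⅙ = -⅙ ≈ -0.16667)
B(f) = 1/36 (B(f) = (-⅙)² = 1/36)
(119 + 275)/(-420 + B(-15)) = (119 + 275)/(-420 + 1/36) = 394/(-15119/36) = 394*(-36/15119) = -14184/15119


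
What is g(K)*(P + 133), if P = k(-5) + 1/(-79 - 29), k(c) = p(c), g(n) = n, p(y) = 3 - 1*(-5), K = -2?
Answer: -15227/54 ≈ -281.98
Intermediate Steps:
p(y) = 8 (p(y) = 3 + 5 = 8)
k(c) = 8
P = 863/108 (P = 8 + 1/(-79 - 29) = 8 + 1/(-108) = 8 - 1/108 = 863/108 ≈ 7.9907)
g(K)*(P + 133) = -2*(863/108 + 133) = -2*15227/108 = -15227/54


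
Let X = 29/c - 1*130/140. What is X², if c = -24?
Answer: 128881/28224 ≈ 4.5664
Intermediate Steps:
X = -359/168 (X = 29/(-24) - 1*130/140 = 29*(-1/24) - 130*1/140 = -29/24 - 13/14 = -359/168 ≈ -2.1369)
X² = (-359/168)² = 128881/28224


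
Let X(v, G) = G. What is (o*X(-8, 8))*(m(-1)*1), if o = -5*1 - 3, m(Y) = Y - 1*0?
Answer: 64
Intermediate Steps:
m(Y) = Y (m(Y) = Y + 0 = Y)
o = -8 (o = -5 - 3 = -8)
(o*X(-8, 8))*(m(-1)*1) = (-8*8)*(-1*1) = -64*(-1) = 64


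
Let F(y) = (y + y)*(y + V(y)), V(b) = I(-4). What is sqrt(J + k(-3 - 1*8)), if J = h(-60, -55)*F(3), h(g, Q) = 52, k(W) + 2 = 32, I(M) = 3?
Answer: sqrt(1902) ≈ 43.612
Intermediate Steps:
V(b) = 3
k(W) = 30 (k(W) = -2 + 32 = 30)
F(y) = 2*y*(3 + y) (F(y) = (y + y)*(y + 3) = (2*y)*(3 + y) = 2*y*(3 + y))
J = 1872 (J = 52*(2*3*(3 + 3)) = 52*(2*3*6) = 52*36 = 1872)
sqrt(J + k(-3 - 1*8)) = sqrt(1872 + 30) = sqrt(1902)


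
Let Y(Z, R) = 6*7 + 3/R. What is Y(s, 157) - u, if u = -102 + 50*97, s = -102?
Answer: -738839/157 ≈ -4706.0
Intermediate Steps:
u = 4748 (u = -102 + 4850 = 4748)
Y(Z, R) = 42 + 3/R
Y(s, 157) - u = (42 + 3/157) - 1*4748 = (42 + 3*(1/157)) - 4748 = (42 + 3/157) - 4748 = 6597/157 - 4748 = -738839/157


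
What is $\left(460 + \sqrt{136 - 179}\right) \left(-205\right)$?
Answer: $-94300 - 205 i \sqrt{43} \approx -94300.0 - 1344.3 i$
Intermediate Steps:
$\left(460 + \sqrt{136 - 179}\right) \left(-205\right) = \left(460 + \sqrt{-43}\right) \left(-205\right) = \left(460 + i \sqrt{43}\right) \left(-205\right) = -94300 - 205 i \sqrt{43}$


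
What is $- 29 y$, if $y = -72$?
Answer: $2088$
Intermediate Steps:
$- 29 y = \left(-29\right) \left(-72\right) = 2088$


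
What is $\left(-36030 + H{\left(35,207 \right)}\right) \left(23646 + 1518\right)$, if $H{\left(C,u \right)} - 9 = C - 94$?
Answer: $-907917120$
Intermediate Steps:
$H{\left(C,u \right)} = -85 + C$ ($H{\left(C,u \right)} = 9 + \left(C - 94\right) = 9 + \left(-94 + C\right) = -85 + C$)
$\left(-36030 + H{\left(35,207 \right)}\right) \left(23646 + 1518\right) = \left(-36030 + \left(-85 + 35\right)\right) \left(23646 + 1518\right) = \left(-36030 - 50\right) 25164 = \left(-36080\right) 25164 = -907917120$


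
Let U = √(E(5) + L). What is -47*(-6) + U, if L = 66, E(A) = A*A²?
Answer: 282 + √191 ≈ 295.82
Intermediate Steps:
E(A) = A³
U = √191 (U = √(5³ + 66) = √(125 + 66) = √191 ≈ 13.820)
-47*(-6) + U = -47*(-6) + √191 = 282 + √191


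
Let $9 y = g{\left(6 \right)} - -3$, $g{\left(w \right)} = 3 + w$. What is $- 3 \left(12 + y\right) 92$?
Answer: $-3680$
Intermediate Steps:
$y = \frac{4}{3}$ ($y = \frac{\left(3 + 6\right) - -3}{9} = \frac{9 + 3}{9} = \frac{1}{9} \cdot 12 = \frac{4}{3} \approx 1.3333$)
$- 3 \left(12 + y\right) 92 = - 3 \left(12 + \frac{4}{3}\right) 92 = \left(-3\right) \frac{40}{3} \cdot 92 = \left(-40\right) 92 = -3680$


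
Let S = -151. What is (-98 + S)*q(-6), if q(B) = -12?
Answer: 2988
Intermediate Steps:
(-98 + S)*q(-6) = (-98 - 151)*(-12) = -249*(-12) = 2988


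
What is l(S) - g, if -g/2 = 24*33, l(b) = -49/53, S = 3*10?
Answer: 83903/53 ≈ 1583.1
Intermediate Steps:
S = 30
l(b) = -49/53 (l(b) = -49*1/53 = -49/53)
g = -1584 (g = -48*33 = -2*792 = -1584)
l(S) - g = -49/53 - 1*(-1584) = -49/53 + 1584 = 83903/53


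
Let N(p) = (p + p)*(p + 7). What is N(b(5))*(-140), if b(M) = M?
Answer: -16800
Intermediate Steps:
N(p) = 2*p*(7 + p) (N(p) = (2*p)*(7 + p) = 2*p*(7 + p))
N(b(5))*(-140) = (2*5*(7 + 5))*(-140) = (2*5*12)*(-140) = 120*(-140) = -16800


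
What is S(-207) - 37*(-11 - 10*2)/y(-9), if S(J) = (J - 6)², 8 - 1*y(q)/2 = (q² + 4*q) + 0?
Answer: 90707/2 ≈ 45354.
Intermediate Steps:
y(q) = 16 - 8*q - 2*q² (y(q) = 16 - 2*((q² + 4*q) + 0) = 16 - 2*(q² + 4*q) = 16 + (-8*q - 2*q²) = 16 - 8*q - 2*q²)
S(J) = (-6 + J)²
S(-207) - 37*(-11 - 10*2)/y(-9) = (-6 - 207)² - 37*(-11 - 10*2)/(16 - 8*(-9) - 2*(-9)²) = (-213)² - 37*(-11 - 20)/(16 + 72 - 2*81) = 45369 - (-1147)/(16 + 72 - 162) = 45369 - (-1147)/(-74) = 45369 - (-1147)*(-1)/74 = 45369 - 37*31/74 = 45369 - 31/2 = 90707/2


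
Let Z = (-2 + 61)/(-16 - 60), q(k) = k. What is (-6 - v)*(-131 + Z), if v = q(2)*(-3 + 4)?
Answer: 20030/19 ≈ 1054.2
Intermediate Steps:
Z = -59/76 (Z = 59/(-76) = 59*(-1/76) = -59/76 ≈ -0.77632)
v = 2 (v = 2*(-3 + 4) = 2*1 = 2)
(-6 - v)*(-131 + Z) = (-6 - 1*2)*(-131 - 59/76) = (-6 - 2)*(-10015/76) = -8*(-10015/76) = 20030/19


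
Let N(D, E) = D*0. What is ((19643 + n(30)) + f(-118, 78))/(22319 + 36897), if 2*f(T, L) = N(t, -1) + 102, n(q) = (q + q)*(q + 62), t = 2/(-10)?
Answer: 12607/29608 ≈ 0.42580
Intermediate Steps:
t = -⅕ (t = 2*(-⅒) = -⅕ ≈ -0.20000)
n(q) = 2*q*(62 + q) (n(q) = (2*q)*(62 + q) = 2*q*(62 + q))
N(D, E) = 0
f(T, L) = 51 (f(T, L) = (0 + 102)/2 = (½)*102 = 51)
((19643 + n(30)) + f(-118, 78))/(22319 + 36897) = ((19643 + 2*30*(62 + 30)) + 51)/(22319 + 36897) = ((19643 + 2*30*92) + 51)/59216 = ((19643 + 5520) + 51)*(1/59216) = (25163 + 51)*(1/59216) = 25214*(1/59216) = 12607/29608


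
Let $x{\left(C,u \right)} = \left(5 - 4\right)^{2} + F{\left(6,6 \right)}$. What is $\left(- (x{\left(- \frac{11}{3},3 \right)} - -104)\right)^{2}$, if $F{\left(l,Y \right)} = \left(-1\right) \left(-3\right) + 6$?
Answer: $12996$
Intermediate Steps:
$F{\left(l,Y \right)} = 9$ ($F{\left(l,Y \right)} = 3 + 6 = 9$)
$x{\left(C,u \right)} = 10$ ($x{\left(C,u \right)} = \left(5 - 4\right)^{2} + 9 = 1^{2} + 9 = 1 + 9 = 10$)
$\left(- (x{\left(- \frac{11}{3},3 \right)} - -104)\right)^{2} = \left(- (10 - -104)\right)^{2} = \left(- (10 + 104)\right)^{2} = \left(\left(-1\right) 114\right)^{2} = \left(-114\right)^{2} = 12996$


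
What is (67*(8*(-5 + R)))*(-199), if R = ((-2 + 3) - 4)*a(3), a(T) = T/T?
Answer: 853312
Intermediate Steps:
a(T) = 1
R = -3 (R = ((-2 + 3) - 4)*1 = (1 - 4)*1 = -3*1 = -3)
(67*(8*(-5 + R)))*(-199) = (67*(8*(-5 - 3)))*(-199) = (67*(8*(-8)))*(-199) = (67*(-64))*(-199) = -4288*(-199) = 853312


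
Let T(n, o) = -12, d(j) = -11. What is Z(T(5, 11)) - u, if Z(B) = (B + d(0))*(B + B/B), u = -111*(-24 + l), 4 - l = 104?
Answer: -13511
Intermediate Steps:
l = -100 (l = 4 - 1*104 = 4 - 104 = -100)
u = 13764 (u = -111*(-24 - 100) = -111*(-124) = 13764)
Z(B) = (1 + B)*(-11 + B) (Z(B) = (B - 11)*(B + B/B) = (-11 + B)*(B + 1) = (-11 + B)*(1 + B) = (1 + B)*(-11 + B))
Z(T(5, 11)) - u = (-11 + (-12)² - 10*(-12)) - 1*13764 = (-11 + 144 + 120) - 13764 = 253 - 13764 = -13511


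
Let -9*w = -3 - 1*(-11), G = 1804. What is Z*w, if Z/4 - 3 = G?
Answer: -57824/9 ≈ -6424.9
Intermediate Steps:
Z = 7228 (Z = 12 + 4*1804 = 12 + 7216 = 7228)
w = -8/9 (w = -(-3 - 1*(-11))/9 = -(-3 + 11)/9 = -⅑*8 = -8/9 ≈ -0.88889)
Z*w = 7228*(-8/9) = -57824/9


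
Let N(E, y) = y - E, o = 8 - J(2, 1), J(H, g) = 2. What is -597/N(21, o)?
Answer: 199/5 ≈ 39.800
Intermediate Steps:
o = 6 (o = 8 - 1*2 = 8 - 2 = 6)
-597/N(21, o) = -597/(6 - 1*21) = -597/(6 - 21) = -597/(-15) = -597*(-1/15) = 199/5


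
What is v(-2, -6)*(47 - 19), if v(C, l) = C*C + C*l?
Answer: 448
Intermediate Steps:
v(C, l) = C² + C*l
v(-2, -6)*(47 - 19) = (-2*(-2 - 6))*(47 - 19) = -2*(-8)*28 = 16*28 = 448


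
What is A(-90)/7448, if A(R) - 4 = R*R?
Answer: 1013/931 ≈ 1.0881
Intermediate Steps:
A(R) = 4 + R² (A(R) = 4 + R*R = 4 + R²)
A(-90)/7448 = (4 + (-90)²)/7448 = (4 + 8100)*(1/7448) = 8104*(1/7448) = 1013/931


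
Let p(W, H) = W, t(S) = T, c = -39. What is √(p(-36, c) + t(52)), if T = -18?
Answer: 3*I*√6 ≈ 7.3485*I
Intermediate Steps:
t(S) = -18
√(p(-36, c) + t(52)) = √(-36 - 18) = √(-54) = 3*I*√6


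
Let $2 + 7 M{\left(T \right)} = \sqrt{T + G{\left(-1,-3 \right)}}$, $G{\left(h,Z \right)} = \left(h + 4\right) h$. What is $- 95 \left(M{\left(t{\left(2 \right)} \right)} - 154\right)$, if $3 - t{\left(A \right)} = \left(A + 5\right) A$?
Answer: $\frac{102600}{7} - \frac{95 i \sqrt{14}}{7} \approx 14657.0 - 50.78 i$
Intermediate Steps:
$t{\left(A \right)} = 3 - A \left(5 + A\right)$ ($t{\left(A \right)} = 3 - \left(A + 5\right) A = 3 - \left(5 + A\right) A = 3 - A \left(5 + A\right)$)
$G{\left(h,Z \right)} = h \left(4 + h\right)$ ($G{\left(h,Z \right)} = \left(4 + h\right) h = h \left(4 + h\right)$)
$M{\left(T \right)} = - \frac{2}{7} + \frac{\sqrt{-3 + T}}{7}$ ($M{\left(T \right)} = - \frac{2}{7} + \frac{\sqrt{T - \left(4 - 1\right)}}{7} = - \frac{2}{7} + \frac{\sqrt{T - 3}}{7} = - \frac{2}{7} + \frac{\sqrt{-3 + T}}{7}$)
$- 95 \left(M{\left(t{\left(2 \right)} \right)} - 154\right) = - 95 \left(\left(- \frac{2}{7} + \frac{\sqrt{-3 - 11}}{7}\right) - 154\right) = - 95 \left(\left(- \frac{2}{7} + \frac{\sqrt{-14}}{7}\right) - 154\right) = - 95 \left(\left(- \frac{2}{7} + \frac{i \sqrt{14}}{7}\right) - 154\right) = - 95 \left(- \frac{1080}{7} + \frac{i \sqrt{14}}{7}\right) = \frac{102600}{7} - \frac{95 i \sqrt{14}}{7}$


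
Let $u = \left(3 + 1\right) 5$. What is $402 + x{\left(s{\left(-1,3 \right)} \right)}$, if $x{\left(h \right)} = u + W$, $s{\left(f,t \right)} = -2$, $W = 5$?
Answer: $427$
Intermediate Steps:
$u = 20$ ($u = 4 \cdot 5 = 20$)
$x{\left(h \right)} = 25$ ($x{\left(h \right)} = 20 + 5 = 25$)
$402 + x{\left(s{\left(-1,3 \right)} \right)} = 402 + 25 = 427$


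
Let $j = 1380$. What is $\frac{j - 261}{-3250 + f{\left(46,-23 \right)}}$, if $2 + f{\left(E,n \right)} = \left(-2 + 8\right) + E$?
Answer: $- \frac{1119}{3200} \approx -0.34969$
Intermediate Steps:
$f{\left(E,n \right)} = 4 + E$ ($f{\left(E,n \right)} = -2 + \left(\left(-2 + 8\right) + E\right) = -2 + \left(6 + E\right) = 4 + E$)
$\frac{j - 261}{-3250 + f{\left(46,-23 \right)}} = \frac{1380 - 261}{-3250 + \left(4 + 46\right)} = \frac{1119}{-3250 + 50} = \frac{1119}{-3200} = 1119 \left(- \frac{1}{3200}\right) = - \frac{1119}{3200}$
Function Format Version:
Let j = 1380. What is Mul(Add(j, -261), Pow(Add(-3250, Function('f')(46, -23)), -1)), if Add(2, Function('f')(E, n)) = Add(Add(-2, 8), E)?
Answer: Rational(-1119, 3200) ≈ -0.34969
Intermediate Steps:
Function('f')(E, n) = Add(4, E) (Function('f')(E, n) = Add(-2, Add(Add(-2, 8), E)) = Add(-2, Add(6, E)) = Add(4, E))
Mul(Add(j, -261), Pow(Add(-3250, Function('f')(46, -23)), -1)) = Mul(Add(1380, -261), Pow(Add(-3250, Add(4, 46)), -1)) = Mul(1119, Pow(Add(-3250, 50), -1)) = Mul(1119, Pow(-3200, -1)) = Mul(1119, Rational(-1, 3200)) = Rational(-1119, 3200)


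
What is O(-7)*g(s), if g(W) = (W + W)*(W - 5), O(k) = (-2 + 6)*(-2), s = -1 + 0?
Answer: -96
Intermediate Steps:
s = -1
O(k) = -8 (O(k) = 4*(-2) = -8)
g(W) = 2*W*(-5 + W) (g(W) = (2*W)*(-5 + W) = 2*W*(-5 + W))
O(-7)*g(s) = -16*(-1)*(-5 - 1) = -16*(-1)*(-6) = -8*12 = -96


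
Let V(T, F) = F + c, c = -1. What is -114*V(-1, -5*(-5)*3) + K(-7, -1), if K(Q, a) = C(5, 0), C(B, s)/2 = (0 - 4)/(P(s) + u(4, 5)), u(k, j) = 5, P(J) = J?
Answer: -42188/5 ≈ -8437.6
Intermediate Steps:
V(T, F) = -1 + F (V(T, F) = F - 1 = -1 + F)
C(B, s) = -8/(5 + s) (C(B, s) = 2*((0 - 4)/(s + 5)) = 2*(-4/(5 + s)) = -8/(5 + s))
K(Q, a) = -8/5 (K(Q, a) = -8/(5 + 0) = -8/5)
-114*V(-1, -5*(-5)*3) + K(-7, -1) = -114*(-1 - 5*(-5)*3) - 8/5 = -114*(-1 + 25*3) - 8/5 = -114*(-1 + 75) - 8/5 = -114*74 - 8/5 = -8436 - 8/5 = -42188/5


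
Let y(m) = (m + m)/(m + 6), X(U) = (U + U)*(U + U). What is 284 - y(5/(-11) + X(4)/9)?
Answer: 354534/1253 ≈ 282.95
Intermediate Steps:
X(U) = 4*U**2 (X(U) = (2*U)*(2*U) = 4*U**2)
y(m) = 2*m/(6 + m) (y(m) = (2*m)/(6 + m) = 2*m/(6 + m))
284 - y(5/(-11) + X(4)/9) = 284 - 2*(5/(-11) + (4*4**2)/9)/(6 + (5/(-11) + (4*4**2)/9)) = 284 - 2*(5*(-1/11) + (4*16)*(1/9))/(6 + (5*(-1/11) + (4*16)*(1/9))) = 284 - 2*(-5/11 + 64*(1/9))/(6 + (-5/11 + 64*(1/9))) = 284 - 2*(-5/11 + 64/9)/(6 + (-5/11 + 64/9)) = 284 - 2*659/(99*(6 + 659/99)) = 284 - 2*659/(99*1253/99) = 284 - 2*659*99/(99*1253) = 284 - 1*1318/1253 = 284 - 1318/1253 = 354534/1253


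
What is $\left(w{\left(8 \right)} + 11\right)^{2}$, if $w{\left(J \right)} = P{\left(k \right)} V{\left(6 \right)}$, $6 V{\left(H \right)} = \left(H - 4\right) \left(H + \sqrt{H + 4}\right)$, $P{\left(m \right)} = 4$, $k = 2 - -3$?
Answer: $\frac{3409}{9} + \frac{152 \sqrt{10}}{3} \approx 539.0$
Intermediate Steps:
$k = 5$ ($k = 2 + 3 = 5$)
$V{\left(H \right)} = \frac{\left(-4 + H\right) \left(H + \sqrt{4 + H}\right)}{6}$ ($V{\left(H \right)} = \frac{\left(H - 4\right) \left(H + \sqrt{H + 4}\right)}{6} = \frac{\left(-4 + H\right) \left(H + \sqrt{4 + H}\right)}{6}$)
$w{\left(J \right)} = 8 + \frac{4 \sqrt{10}}{3}$ ($w{\left(J \right)} = 4 \left(\left(- \frac{2}{3}\right) 6 - \frac{2 \sqrt{4 + 6}}{3} + \frac{6^{2}}{6} + \frac{1}{6} \cdot 6 \sqrt{4 + 6}\right) = 4 \left(-4 - \frac{2 \sqrt{10}}{3} + \frac{1}{6} \cdot 36 + \frac{1}{6} \cdot 6 \sqrt{10}\right) = 4 \left(-4 - \frac{2 \sqrt{10}}{3} + 6 + \sqrt{10}\right) = 4 \left(2 + \frac{\sqrt{10}}{3}\right) = 8 + \frac{4 \sqrt{10}}{3}$)
$\left(w{\left(8 \right)} + 11\right)^{2} = \left(\left(8 + \frac{4 \sqrt{10}}{3}\right) + 11\right)^{2} = \left(19 + \frac{4 \sqrt{10}}{3}\right)^{2}$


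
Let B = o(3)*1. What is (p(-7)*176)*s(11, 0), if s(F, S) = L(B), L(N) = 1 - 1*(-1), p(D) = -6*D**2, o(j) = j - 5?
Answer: -103488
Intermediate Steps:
o(j) = -5 + j
B = -2 (B = (-5 + 3)*1 = -2*1 = -2)
L(N) = 2 (L(N) = 1 + 1 = 2)
s(F, S) = 2
(p(-7)*176)*s(11, 0) = (-6*(-7)**2*176)*2 = (-6*49*176)*2 = -294*176*2 = -51744*2 = -103488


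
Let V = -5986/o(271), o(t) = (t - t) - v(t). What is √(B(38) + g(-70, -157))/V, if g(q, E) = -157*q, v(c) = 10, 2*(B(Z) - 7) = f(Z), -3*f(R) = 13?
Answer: 5*√395814/17958 ≈ 0.17517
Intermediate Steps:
f(R) = -13/3 (f(R) = -⅓*13 = -13/3)
B(Z) = 29/6 (B(Z) = 7 + (½)*(-13/3) = 7 - 13/6 = 29/6)
o(t) = -10 (o(t) = (t - t) - 1*10 = 0 - 10 = -10)
V = 2993/5 (V = -5986/(-10) = -5986*(-⅒) = 2993/5 ≈ 598.60)
√(B(38) + g(-70, -157))/V = √(29/6 - 157*(-70))/(2993/5) = √(29/6 + 10990)*(5/2993) = √(65969/6)*(5/2993) = (√395814/6)*(5/2993) = 5*√395814/17958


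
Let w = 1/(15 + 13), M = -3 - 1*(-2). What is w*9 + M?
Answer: -19/28 ≈ -0.67857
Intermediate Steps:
M = -1 (M = -3 + 2 = -1)
w = 1/28 ≈ 0.035714
w*9 + M = (1/28)*9 - 1 = 9/28 - 1 = -19/28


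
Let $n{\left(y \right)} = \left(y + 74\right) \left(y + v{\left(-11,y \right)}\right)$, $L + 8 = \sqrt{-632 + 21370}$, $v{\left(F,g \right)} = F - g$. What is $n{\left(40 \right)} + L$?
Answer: $-1262 + \sqrt{20738} \approx -1118.0$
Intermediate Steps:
$L = -8 + \sqrt{20738}$ ($L = -8 + \sqrt{-632 + 21370} = -8 + \sqrt{20738} \approx 136.01$)
$n{\left(y \right)} = -814 - 11 y$ ($n{\left(y \right)} = \left(y + 74\right) \left(y - \left(11 + y\right)\right) = \left(74 + y\right) \left(-11\right) = -814 - 11 y$)
$n{\left(40 \right)} + L = \left(-814 - 440\right) - \left(8 - \sqrt{20738}\right) = -1254 - \left(8 - \sqrt{20738}\right) = -1262 + \sqrt{20738}$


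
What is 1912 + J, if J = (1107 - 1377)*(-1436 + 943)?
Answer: 135022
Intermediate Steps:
J = 133110 (J = -270*(-493) = 133110)
1912 + J = 1912 + 133110 = 135022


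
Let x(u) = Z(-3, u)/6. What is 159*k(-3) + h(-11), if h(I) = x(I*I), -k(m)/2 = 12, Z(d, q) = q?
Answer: -22775/6 ≈ -3795.8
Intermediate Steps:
k(m) = -24 (k(m) = -2*12 = -24)
x(u) = u/6
h(I) = I**2/6 (h(I) = (I*I)/6 = I**2/6)
159*k(-3) + h(-11) = 159*(-24) + (1/6)*(-11)**2 = -3816 + (1/6)*121 = -3816 + 121/6 = -22775/6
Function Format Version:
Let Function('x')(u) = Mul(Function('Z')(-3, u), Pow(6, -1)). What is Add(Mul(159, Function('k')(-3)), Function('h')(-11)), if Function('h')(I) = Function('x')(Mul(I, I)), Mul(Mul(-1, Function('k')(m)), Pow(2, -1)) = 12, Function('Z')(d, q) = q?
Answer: Rational(-22775, 6) ≈ -3795.8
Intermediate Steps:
Function('k')(m) = -24 (Function('k')(m) = Mul(-2, 12) = -24)
Function('x')(u) = Mul(Rational(1, 6), u) (Function('x')(u) = Mul(u, Pow(6, -1)) = Mul(u, Rational(1, 6)) = Mul(Rational(1, 6), u))
Function('h')(I) = Mul(Rational(1, 6), Pow(I, 2)) (Function('h')(I) = Mul(Rational(1, 6), Mul(I, I)) = Mul(Rational(1, 6), Pow(I, 2)))
Add(Mul(159, Function('k')(-3)), Function('h')(-11)) = Add(Mul(159, -24), Mul(Rational(1, 6), Pow(-11, 2))) = Add(-3816, Mul(Rational(1, 6), 121)) = Add(-3816, Rational(121, 6)) = Rational(-22775, 6)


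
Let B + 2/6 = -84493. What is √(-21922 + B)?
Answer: I*√957738/3 ≈ 326.21*I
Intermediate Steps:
B = -253480/3 (B = -⅓ - 84493 = -253480/3 ≈ -84493.)
√(-21922 + B) = √(-21922 - 253480/3) = √(-319246/3) = I*√957738/3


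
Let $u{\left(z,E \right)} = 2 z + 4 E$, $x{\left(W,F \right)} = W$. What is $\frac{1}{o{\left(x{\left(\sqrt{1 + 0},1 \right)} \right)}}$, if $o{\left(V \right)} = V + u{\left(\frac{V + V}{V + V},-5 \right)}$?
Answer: $- \frac{1}{17} \approx -0.058824$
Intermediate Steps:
$o{\left(V \right)} = -18 + V$ ($o{\left(V \right)} = V + \left(2 \frac{V + V}{V + V} + 4 \left(-5\right)\right) = V - \left(20 - 2 \frac{2 V}{2 V}\right) = V + \left(2 \cdot 2 V \frac{1}{2 V} - 20\right) = V + \left(2 \cdot 1 - 20\right) = V + \left(2 - 20\right) = V - 18 = -18 + V$)
$\frac{1}{o{\left(x{\left(\sqrt{1 + 0},1 \right)} \right)}} = \frac{1}{-18 + \sqrt{1 + 0}} = \frac{1}{-18 + \sqrt{1}} = \frac{1}{-18 + 1} = \frac{1}{-17} = - \frac{1}{17}$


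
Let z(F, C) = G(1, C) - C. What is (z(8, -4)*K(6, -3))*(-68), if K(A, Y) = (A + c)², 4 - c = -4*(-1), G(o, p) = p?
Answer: 0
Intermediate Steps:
z(F, C) = 0 (z(F, C) = C - C = 0)
c = 0 (c = 4 - (-4)*(-1) = 4 - 1*4 = 4 - 4 = 0)
K(A, Y) = A² (K(A, Y) = (A + 0)² = A²)
(z(8, -4)*K(6, -3))*(-68) = (0*6²)*(-68) = (0*36)*(-68) = 0*(-68) = 0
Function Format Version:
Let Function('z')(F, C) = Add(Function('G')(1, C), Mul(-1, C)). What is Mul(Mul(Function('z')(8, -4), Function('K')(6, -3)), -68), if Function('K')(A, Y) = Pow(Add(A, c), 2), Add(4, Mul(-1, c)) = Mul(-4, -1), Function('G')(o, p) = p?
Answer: 0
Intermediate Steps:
Function('z')(F, C) = 0 (Function('z')(F, C) = Add(C, Mul(-1, C)) = 0)
c = 0 (c = Add(4, Mul(-1, Mul(-4, -1))) = Add(4, Mul(-1, 4)) = Add(4, -4) = 0)
Function('K')(A, Y) = Pow(A, 2) (Function('K')(A, Y) = Pow(Add(A, 0), 2) = Pow(A, 2))
Mul(Mul(Function('z')(8, -4), Function('K')(6, -3)), -68) = Mul(Mul(0, Pow(6, 2)), -68) = Mul(Mul(0, 36), -68) = Mul(0, -68) = 0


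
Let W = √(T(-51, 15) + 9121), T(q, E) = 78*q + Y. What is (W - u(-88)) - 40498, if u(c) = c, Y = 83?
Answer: -40410 + √5226 ≈ -40338.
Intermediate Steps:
T(q, E) = 83 + 78*q (T(q, E) = 78*q + 83 = 83 + 78*q)
W = √5226 (W = √((83 + 78*(-51)) + 9121) = √((83 - 3978) + 9121) = √(-3895 + 9121) = √5226 ≈ 72.291)
(W - u(-88)) - 40498 = (√5226 - 1*(-88)) - 40498 = (√5226 + 88) - 40498 = (88 + √5226) - 40498 = -40410 + √5226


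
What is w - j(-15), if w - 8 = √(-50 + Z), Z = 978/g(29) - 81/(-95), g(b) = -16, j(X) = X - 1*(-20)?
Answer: 3 + I*√15923330/380 ≈ 3.0 + 10.501*I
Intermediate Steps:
j(X) = 20 + X (j(X) = X + 20 = 20 + X)
Z = -45807/760 (Z = 978/(-16) - 81/(-95) = 978*(-1/16) - 81*(-1/95) = -489/8 + 81/95 = -45807/760 ≈ -60.272)
w = 8 + I*√15923330/380 (w = 8 + √(-50 - 45807/760) = 8 + √(-83807/760) = 8 + I*√15923330/380 ≈ 8.0 + 10.501*I)
w - j(-15) = (8 + I*√15923330/380) - (20 - 15) = (8 + I*√15923330/380) - 1*5 = (8 + I*√15923330/380) - 5 = 3 + I*√15923330/380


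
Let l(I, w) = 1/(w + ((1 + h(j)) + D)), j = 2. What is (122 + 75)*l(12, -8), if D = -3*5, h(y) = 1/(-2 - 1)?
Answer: -591/67 ≈ -8.8209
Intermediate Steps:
h(y) = -⅓ (h(y) = 1/(-3) = -⅓)
D = -15
l(I, w) = 1/(-43/3 + w) (l(I, w) = 1/(w + ((1 - ⅓) - 15)) = 1/(w + (⅔ - 15)) = 1/(w - 43/3) = 1/(-43/3 + w))
(122 + 75)*l(12, -8) = (122 + 75)*(3/(-43 + 3*(-8))) = 197*(3/(-43 - 24)) = 197*(3/(-67)) = 197*(3*(-1/67)) = 197*(-3/67) = -591/67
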